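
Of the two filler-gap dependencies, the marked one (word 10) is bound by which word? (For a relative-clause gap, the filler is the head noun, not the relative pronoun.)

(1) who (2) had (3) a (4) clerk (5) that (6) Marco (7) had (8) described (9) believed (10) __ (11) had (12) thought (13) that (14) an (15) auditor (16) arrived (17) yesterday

1

The marked gap is the subject of "thought".
Its filler is the fronted wh-phrase "who", at word 1.
(The other dependency links word 4 to a gap after word 8.)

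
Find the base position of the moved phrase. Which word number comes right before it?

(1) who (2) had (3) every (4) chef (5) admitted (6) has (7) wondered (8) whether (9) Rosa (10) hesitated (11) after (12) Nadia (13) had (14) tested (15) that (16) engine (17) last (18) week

The displaced element is "who" (word 1).
It is linked across 1 clause boundary (Ø).
It functions as the subject of "wondered", so the gap sits immediately after word 5 ("admitted").
Base order: Every chef had admitted who has wondered whether Rosa hesitated after Nadia had tested that engine last week.

5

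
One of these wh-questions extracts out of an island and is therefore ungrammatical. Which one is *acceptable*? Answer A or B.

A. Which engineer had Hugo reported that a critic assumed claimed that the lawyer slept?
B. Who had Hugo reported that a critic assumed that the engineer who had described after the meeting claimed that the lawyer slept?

In B, the wh-phrase is extracted from inside a complex-NP island (relative clause) (introduced by "who"), which blocks movement.
In A, the extraction path crosses only that-complement boundaries, which are transparent.
So A is grammatical.

A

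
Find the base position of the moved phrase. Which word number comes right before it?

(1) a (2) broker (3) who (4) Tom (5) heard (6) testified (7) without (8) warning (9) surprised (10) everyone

5

The displaced element is "a broker" (word 2).
It is linked across 1 clause boundary (Ø).
It functions as the subject of "testified", so the gap sits immediately after word 5 ("heard").
Base order: Tom heard a broker testified without warning.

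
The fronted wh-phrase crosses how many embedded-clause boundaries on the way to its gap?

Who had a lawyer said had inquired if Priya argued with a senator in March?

"who" is extracted from the subject of "inquired".
Boundaries crossed, outermost first: [Ø] — 1 in total.

1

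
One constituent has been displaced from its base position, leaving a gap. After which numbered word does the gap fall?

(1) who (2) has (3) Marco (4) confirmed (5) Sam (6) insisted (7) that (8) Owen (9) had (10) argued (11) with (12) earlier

11

The displaced element is "who" (word 1).
It is linked across 2 clause boundaries (Ø → that).
It functions as the object of the preposition "with" of "argued", so the gap sits immediately after word 11 ("with").
Base order: Marco has confirmed Sam insisted that Owen had argued with who earlier.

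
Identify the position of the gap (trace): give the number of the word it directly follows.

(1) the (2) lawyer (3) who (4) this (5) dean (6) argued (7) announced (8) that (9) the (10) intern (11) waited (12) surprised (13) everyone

The displaced element is "the lawyer" (word 2).
It is linked across 1 clause boundary (Ø).
It functions as the subject of "announced", so the gap sits immediately after word 6 ("argued").
Base order: This dean argued that the lawyer announced that the intern waited.

6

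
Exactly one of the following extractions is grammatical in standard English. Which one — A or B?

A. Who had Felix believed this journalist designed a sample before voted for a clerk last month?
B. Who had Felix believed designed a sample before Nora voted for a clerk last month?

In A, the wh-phrase is extracted from inside an adjunct island (introduced by "before"), which blocks movement.
In B, the extraction path crosses only that-complement boundaries, which are transparent.
So B is grammatical.

B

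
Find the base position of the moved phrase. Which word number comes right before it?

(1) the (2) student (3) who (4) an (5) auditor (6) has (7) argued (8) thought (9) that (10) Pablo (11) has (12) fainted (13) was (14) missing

7

The displaced element is "the student" (word 2).
It is linked across 1 clause boundary (Ø).
It functions as the subject of "thought", so the gap sits immediately after word 7 ("argued").
Base order: An auditor has argued that the student thought that Pablo has fainted.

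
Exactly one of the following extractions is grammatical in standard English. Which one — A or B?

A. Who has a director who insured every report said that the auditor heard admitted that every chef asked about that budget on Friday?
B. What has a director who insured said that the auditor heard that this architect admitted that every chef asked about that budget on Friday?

A

In B, the wh-phrase is extracted from inside a complex-NP island (relative clause) (introduced by "who"), which blocks movement.
In A, the extraction path crosses only that-complement boundaries, which are transparent.
So A is grammatical.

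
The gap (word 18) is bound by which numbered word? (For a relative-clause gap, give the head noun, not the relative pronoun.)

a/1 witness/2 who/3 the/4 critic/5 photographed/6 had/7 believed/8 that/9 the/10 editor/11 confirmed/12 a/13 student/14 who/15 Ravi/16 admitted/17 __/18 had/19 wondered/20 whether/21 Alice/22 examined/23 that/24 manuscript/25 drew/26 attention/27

14

The gap at 18 is the subject of "wondered", inside a relative clause.
The relative pronoun is "who" (word 15); it is bound by the head noun immediately before it.
Its filler is the head noun "student", at word 14.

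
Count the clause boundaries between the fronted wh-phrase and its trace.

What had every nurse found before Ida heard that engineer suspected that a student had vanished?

0

"what" originates inside the matrix clause — no clause boundary is crossed.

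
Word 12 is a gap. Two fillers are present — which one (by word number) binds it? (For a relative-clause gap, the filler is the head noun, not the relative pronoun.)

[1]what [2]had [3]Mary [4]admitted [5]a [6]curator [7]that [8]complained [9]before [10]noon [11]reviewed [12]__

1

The marked gap is the direct object of "reviewed".
Its filler is the fronted wh-phrase "what", at word 1.
(The other dependency links word 6 to a gap after word 7.)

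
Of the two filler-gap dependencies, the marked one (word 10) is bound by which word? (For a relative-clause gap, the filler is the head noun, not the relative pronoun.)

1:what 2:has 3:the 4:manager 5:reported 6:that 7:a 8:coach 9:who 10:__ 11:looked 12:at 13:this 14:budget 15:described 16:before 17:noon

The marked gap is inside the relative clause, the subject of "looked".
Its filler is the head noun "coach" (via "who"), at word 8.
(The other dependency links word 1 to a gap after word 15.)

8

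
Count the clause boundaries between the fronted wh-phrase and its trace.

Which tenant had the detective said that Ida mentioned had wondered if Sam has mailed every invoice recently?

2

"which tenant" is extracted from the subject of "wondered".
Boundaries crossed, outermost first: [that], [Ø] — 2 in total.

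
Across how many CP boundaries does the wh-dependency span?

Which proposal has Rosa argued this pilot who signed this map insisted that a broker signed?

2

"which proposal" is extracted from the object of "signed".
Boundaries crossed, outermost first: [Ø], [that] — 2 in total.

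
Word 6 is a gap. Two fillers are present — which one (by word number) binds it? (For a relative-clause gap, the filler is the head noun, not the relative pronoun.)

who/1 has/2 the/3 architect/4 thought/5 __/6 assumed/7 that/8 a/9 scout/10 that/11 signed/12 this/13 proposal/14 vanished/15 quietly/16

1

The marked gap is the subject of "assumed".
Its filler is the fronted wh-phrase "who", at word 1.
(The other dependency links word 10 to a gap after word 11.)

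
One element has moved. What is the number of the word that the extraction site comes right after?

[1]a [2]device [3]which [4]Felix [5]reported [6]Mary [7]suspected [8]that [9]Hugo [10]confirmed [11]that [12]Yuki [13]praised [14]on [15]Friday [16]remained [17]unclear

13

The displaced element is "a device" (word 2).
It is linked across 3 clause boundaries (Ø → that → that).
It functions as the direct object of "praised", so the gap sits immediately after word 13 ("praised").
Base order: Felix reported Mary suspected that Hugo confirmed that Yuki praised a device on Friday.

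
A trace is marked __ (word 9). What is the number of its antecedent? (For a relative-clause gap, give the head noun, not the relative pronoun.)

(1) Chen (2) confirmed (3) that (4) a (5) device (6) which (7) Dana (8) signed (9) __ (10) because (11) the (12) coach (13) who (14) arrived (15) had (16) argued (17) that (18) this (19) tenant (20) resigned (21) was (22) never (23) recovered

The gap at 9 is the object of "signed", inside a relative clause.
The relative pronoun is "which" (word 6); it is bound by the head noun immediately before it.
Its filler is the head noun "device", at word 5.

5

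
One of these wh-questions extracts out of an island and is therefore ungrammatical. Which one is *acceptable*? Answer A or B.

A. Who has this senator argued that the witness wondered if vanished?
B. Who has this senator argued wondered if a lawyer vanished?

In A, the wh-phrase is extracted from inside a wh-island (introduced by "if"), which blocks movement.
In B, the extraction path crosses only that-complement boundaries, which are transparent.
So B is grammatical.

B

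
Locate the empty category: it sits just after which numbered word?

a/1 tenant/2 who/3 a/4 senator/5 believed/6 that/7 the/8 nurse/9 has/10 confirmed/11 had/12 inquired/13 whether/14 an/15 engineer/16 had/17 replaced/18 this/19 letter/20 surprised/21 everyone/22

11

The displaced element is "a tenant" (word 2).
It is linked across 2 clause boundaries (that → Ø).
It functions as the subject of "inquired", so the gap sits immediately after word 11 ("confirmed").
Base order: A senator believed that the nurse has confirmed that a tenant had inquired whether an engineer had replaced this letter.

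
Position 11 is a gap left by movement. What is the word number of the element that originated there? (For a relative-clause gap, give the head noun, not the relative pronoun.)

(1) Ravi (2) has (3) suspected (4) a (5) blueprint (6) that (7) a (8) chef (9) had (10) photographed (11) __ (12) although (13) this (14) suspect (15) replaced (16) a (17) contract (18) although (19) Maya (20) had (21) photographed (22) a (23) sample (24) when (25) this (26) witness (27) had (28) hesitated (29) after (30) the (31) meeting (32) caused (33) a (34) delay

The gap at 11 is the object of "photographed", inside a relative clause.
The relative pronoun is "that" (word 6); it is bound by the head noun immediately before it.
Its filler is the head noun "blueprint", at word 5.

5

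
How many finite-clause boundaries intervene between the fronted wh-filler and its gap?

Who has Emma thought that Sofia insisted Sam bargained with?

2

"who" is extracted from the PP object of "bargained".
Boundaries crossed, outermost first: [that], [Ø] — 2 in total.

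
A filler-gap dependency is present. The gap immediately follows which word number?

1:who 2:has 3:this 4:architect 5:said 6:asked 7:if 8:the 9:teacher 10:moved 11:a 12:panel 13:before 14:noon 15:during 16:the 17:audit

The displaced element is "who" (word 1).
It is linked across 1 clause boundary (Ø).
It functions as the subject of "asked", so the gap sits immediately after word 5 ("said").
Base order: This architect has said that who asked if the teacher moved a panel before noon during the audit.

5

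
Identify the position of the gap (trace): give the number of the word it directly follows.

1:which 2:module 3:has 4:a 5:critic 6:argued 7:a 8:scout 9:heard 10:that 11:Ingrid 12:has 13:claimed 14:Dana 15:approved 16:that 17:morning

15

The displaced element is "which module" (word 2).
It is linked across 3 clause boundaries (Ø → that → Ø).
It functions as the direct object of "approved", so the gap sits immediately after word 15 ("approved").
Base order: A critic has argued a scout heard that Ingrid has claimed Dana approved which module that morning.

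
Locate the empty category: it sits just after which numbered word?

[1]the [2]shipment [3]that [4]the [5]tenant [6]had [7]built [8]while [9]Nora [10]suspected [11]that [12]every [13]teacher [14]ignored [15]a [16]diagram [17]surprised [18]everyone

7

The displaced element is "the shipment" (word 2).
It functions as the direct object of "built", so the gap sits immediately after word 7 ("built").
Base order: The tenant had built the shipment while Nora suspected that every teacher ignored a diagram.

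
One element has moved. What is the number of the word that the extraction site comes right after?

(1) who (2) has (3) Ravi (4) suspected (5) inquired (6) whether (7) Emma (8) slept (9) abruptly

The displaced element is "who" (word 1).
It is linked across 1 clause boundary (Ø).
It functions as the subject of "inquired", so the gap sits immediately after word 4 ("suspected").
Base order: Ravi has suspected that who inquired whether Emma slept abruptly.

4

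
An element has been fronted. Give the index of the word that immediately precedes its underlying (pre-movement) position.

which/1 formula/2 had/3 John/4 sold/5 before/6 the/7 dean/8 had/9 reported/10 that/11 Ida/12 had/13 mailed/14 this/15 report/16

The displaced element is "which formula" (word 2).
It functions as the direct object of "sold", so the gap sits immediately after word 5 ("sold").
Base order: John had sold which formula before the dean had reported that Ida had mailed this report.

5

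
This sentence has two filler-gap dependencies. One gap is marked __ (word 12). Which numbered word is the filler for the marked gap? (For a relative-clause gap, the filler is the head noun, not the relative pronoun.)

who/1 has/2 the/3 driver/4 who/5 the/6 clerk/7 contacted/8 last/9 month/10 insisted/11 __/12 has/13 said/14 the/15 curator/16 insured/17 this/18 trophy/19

1

The marked gap is the subject of "said".
Its filler is the fronted wh-phrase "who", at word 1.
(The other dependency links word 4 to a gap after word 8.)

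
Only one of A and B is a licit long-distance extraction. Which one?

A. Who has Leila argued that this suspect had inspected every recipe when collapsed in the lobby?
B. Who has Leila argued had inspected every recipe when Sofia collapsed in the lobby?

In A, the wh-phrase is extracted from inside an adjunct island (introduced by "when"), which blocks movement.
In B, the extraction path crosses only that-complement boundaries, which are transparent.
So B is grammatical.

B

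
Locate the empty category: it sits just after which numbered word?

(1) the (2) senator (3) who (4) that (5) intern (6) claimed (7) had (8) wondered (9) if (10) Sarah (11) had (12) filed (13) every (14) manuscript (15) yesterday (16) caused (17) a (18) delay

6

The displaced element is "the senator" (word 2).
It is linked across 1 clause boundary (Ø).
It functions as the subject of "wondered", so the gap sits immediately after word 6 ("claimed").
Base order: That intern claimed the senator had wondered if Sarah had filed every manuscript yesterday.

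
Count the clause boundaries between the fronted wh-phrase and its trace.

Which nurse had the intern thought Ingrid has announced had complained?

2

"which nurse" is extracted from the subject of "complained".
Boundaries crossed, outermost first: [Ø], [Ø] — 2 in total.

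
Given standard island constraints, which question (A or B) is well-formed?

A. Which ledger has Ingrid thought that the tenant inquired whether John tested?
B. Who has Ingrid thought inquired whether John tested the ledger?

In A, the wh-phrase is extracted from inside a wh-island (introduced by "whether"), which blocks movement.
In B, the extraction path crosses only that-complement boundaries, which are transparent.
So B is grammatical.

B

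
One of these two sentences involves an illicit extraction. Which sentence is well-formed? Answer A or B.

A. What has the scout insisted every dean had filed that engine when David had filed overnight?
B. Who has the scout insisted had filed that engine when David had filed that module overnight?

In A, the wh-phrase is extracted from inside an adjunct island (introduced by "when"), which blocks movement.
In B, the extraction path crosses only that-complement boundaries, which are transparent.
So B is grammatical.

B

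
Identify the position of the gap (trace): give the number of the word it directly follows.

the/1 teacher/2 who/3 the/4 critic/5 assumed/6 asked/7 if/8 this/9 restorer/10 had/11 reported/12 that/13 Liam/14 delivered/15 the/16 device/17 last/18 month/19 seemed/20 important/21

The displaced element is "the teacher" (word 2).
It is linked across 1 clause boundary (Ø).
It functions as the subject of "asked", so the gap sits immediately after word 6 ("assumed").
Base order: The critic assumed the teacher asked if this restorer had reported that Liam delivered the device last month.

6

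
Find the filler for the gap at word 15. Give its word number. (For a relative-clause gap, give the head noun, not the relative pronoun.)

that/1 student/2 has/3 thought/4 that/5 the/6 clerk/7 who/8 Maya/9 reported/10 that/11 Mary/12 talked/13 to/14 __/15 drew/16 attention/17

The gap at 15 is the prepositional object of "talked", inside a relative clause.
The relative pronoun is "who" (word 8); it is bound by the head noun immediately before it.
Its filler is the head noun "clerk", at word 7.

7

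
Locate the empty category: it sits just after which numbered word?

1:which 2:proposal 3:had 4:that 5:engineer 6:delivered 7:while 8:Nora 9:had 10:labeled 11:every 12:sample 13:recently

The displaced element is "which proposal" (word 2).
It functions as the direct object of "delivered", so the gap sits immediately after word 6 ("delivered").
Base order: That engineer had delivered which proposal while Nora had labeled every sample recently.

6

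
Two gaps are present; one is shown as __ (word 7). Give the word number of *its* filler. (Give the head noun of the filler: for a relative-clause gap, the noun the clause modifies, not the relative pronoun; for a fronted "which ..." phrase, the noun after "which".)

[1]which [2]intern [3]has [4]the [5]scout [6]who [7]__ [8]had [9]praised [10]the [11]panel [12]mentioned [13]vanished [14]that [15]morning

The marked gap is inside the relative clause, the subject of "praised".
Its filler is the head noun "scout" (via "who"), at word 5.
(The other dependency links word 2 to a gap after word 12.)

5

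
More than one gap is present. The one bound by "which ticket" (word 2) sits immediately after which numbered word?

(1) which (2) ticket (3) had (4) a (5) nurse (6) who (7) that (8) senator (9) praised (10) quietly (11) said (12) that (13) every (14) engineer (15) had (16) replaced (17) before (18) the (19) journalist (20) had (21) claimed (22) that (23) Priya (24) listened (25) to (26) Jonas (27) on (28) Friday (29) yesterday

16

The displaced element is "which ticket" (word 2).
It is linked across 1 clause boundary (that).
It functions as the direct object of "replaced", so the gap sits immediately after word 16 ("replaced").
Base order: A nurse who that senator praised quietly had said that every engineer had replaced which ticket before the journalist had claimed that Priya listened to Jonas on Friday yesterday.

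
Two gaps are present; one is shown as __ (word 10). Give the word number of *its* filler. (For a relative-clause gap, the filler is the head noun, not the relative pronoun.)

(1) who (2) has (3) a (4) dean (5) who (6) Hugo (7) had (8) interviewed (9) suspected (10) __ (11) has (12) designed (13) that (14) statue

1

The marked gap is the subject of "designed".
Its filler is the fronted wh-phrase "who", at word 1.
(The other dependency links word 4 to a gap after word 8.)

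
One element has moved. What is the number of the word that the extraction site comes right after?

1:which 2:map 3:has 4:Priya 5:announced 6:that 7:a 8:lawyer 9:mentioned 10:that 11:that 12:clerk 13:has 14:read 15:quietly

The displaced element is "which map" (word 2).
It is linked across 2 clause boundaries (that → that).
It functions as the direct object of "read", so the gap sits immediately after word 14 ("read").
Base order: Priya has announced that a lawyer mentioned that that clerk has read which map quietly.

14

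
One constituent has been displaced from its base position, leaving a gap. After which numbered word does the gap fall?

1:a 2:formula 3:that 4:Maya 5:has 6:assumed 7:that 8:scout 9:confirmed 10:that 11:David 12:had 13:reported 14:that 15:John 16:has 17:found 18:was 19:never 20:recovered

The displaced element is "a formula" (word 2).
It is linked across 3 clause boundaries (Ø → that → that).
It functions as the direct object of "found", so the gap sits immediately after word 17 ("found").
Base order: Maya has assumed that scout confirmed that David had reported that John has found a formula.

17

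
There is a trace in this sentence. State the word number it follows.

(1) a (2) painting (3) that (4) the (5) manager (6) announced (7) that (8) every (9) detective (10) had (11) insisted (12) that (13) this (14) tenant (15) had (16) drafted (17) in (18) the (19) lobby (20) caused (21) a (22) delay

The displaced element is "a painting" (word 2).
It is linked across 2 clause boundaries (that → that).
It functions as the direct object of "drafted", so the gap sits immediately after word 16 ("drafted").
Base order: The manager announced that every detective had insisted that this tenant had drafted a painting in the lobby.

16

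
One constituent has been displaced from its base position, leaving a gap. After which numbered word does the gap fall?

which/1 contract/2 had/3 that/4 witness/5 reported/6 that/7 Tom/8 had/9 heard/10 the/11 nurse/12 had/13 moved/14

14

The displaced element is "which contract" (word 2).
It is linked across 2 clause boundaries (that → Ø).
It functions as the direct object of "moved", so the gap sits immediately after word 14 ("moved").
Base order: That witness had reported that Tom had heard the nurse had moved which contract.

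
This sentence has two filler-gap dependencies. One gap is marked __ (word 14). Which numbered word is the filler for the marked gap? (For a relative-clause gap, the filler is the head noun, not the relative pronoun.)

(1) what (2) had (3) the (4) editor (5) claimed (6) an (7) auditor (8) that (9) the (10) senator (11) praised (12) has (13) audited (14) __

1

The marked gap is the direct object of "audited".
Its filler is the fronted wh-phrase "what", at word 1.
(The other dependency links word 7 to a gap after word 11.)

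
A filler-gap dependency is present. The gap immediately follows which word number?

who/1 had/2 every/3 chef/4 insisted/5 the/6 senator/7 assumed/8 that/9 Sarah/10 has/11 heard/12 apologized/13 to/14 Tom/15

12

The displaced element is "who" (word 1).
It is linked across 3 clause boundaries (Ø → that → Ø).
It functions as the subject of "apologized", so the gap sits immediately after word 12 ("heard").
Base order: Every chef had insisted the senator assumed that Sarah has heard that who apologized to Tom.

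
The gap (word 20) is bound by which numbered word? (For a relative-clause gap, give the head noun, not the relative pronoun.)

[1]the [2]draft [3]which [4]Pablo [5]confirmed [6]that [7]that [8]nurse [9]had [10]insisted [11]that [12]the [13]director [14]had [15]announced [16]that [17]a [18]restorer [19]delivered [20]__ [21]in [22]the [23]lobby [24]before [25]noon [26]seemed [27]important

The gap at 20 is the object of "delivered", inside a relative clause.
The relative pronoun is "which" (word 3); it is bound by the head noun immediately before it.
Its filler is the head noun "draft", at word 2.

2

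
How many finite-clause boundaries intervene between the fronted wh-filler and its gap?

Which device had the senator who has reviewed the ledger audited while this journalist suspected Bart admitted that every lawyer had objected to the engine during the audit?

"which device" originates inside the matrix clause — no clause boundary is crossed.

0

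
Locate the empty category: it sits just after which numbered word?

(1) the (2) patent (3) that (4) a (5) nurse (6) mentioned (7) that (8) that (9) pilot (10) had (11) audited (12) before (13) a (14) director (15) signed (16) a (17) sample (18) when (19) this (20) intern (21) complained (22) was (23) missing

11

The displaced element is "the patent" (word 2).
It is linked across 1 clause boundary (that).
It functions as the direct object of "audited", so the gap sits immediately after word 11 ("audited").
Base order: A nurse mentioned that that pilot had audited the patent before a director signed a sample when this intern complained.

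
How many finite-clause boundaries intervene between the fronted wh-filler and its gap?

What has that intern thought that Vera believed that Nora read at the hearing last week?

"what" is extracted from the object of "read".
Boundaries crossed, outermost first: [that], [that] — 2 in total.

2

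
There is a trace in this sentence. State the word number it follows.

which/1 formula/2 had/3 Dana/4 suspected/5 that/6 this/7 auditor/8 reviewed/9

The displaced element is "which formula" (word 2).
It is linked across 1 clause boundary (that).
It functions as the direct object of "reviewed", so the gap sits immediately after word 9 ("reviewed").
Base order: Dana had suspected that this auditor reviewed which formula.

9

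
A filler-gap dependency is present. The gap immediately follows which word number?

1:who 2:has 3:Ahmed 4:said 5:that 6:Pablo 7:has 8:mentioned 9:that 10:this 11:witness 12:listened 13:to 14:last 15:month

The displaced element is "who" (word 1).
It is linked across 2 clause boundaries (that → that).
It functions as the object of the preposition "to" of "listened", so the gap sits immediately after word 13 ("to").
Base order: Ahmed has said that Pablo has mentioned that this witness listened to who last month.

13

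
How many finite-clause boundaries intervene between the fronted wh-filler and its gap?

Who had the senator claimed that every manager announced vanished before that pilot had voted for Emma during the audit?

"who" is extracted from the subject of "vanished".
Boundaries crossed, outermost first: [that], [Ø] — 2 in total.

2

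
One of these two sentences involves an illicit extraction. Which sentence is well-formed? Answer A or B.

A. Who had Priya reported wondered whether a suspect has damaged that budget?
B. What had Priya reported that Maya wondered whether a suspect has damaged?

A

In B, the wh-phrase is extracted from inside a wh-island (introduced by "whether"), which blocks movement.
In A, the extraction path crosses only that-complement boundaries, which are transparent.
So A is grammatical.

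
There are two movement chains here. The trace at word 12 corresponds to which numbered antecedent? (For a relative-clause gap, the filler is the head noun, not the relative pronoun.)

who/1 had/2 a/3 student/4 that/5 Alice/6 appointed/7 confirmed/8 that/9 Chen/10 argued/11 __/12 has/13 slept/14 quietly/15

1

The marked gap is the subject of "slept".
Its filler is the fronted wh-phrase "who", at word 1.
(The other dependency links word 4 to a gap after word 7.)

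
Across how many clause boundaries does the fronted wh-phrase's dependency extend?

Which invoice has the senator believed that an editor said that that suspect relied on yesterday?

2

"which invoice" is extracted from the PP object of "relied".
Boundaries crossed, outermost first: [that], [that] — 2 in total.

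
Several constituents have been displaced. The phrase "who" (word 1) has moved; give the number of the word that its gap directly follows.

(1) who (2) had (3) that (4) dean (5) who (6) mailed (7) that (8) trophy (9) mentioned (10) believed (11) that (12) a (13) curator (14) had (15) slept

The displaced element is "who" (word 1).
It is linked across 1 clause boundary (Ø).
It functions as the subject of "believed", so the gap sits immediately after word 9 ("mentioned").
Base order: That dean who mailed that trophy had mentioned that who believed that a curator had slept.

9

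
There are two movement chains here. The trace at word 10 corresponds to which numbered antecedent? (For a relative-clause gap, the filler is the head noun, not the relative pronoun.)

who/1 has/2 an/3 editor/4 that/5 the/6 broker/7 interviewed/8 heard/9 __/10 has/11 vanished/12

1

The marked gap is the subject of "vanished".
Its filler is the fronted wh-phrase "who", at word 1.
(The other dependency links word 4 to a gap after word 8.)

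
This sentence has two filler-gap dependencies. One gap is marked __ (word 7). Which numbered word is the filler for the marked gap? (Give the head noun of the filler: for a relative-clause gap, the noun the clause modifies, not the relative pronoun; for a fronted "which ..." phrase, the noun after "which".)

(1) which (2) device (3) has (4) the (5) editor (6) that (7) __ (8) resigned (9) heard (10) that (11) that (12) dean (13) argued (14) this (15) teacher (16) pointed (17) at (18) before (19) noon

The marked gap is inside the relative clause, the subject of "resigned".
Its filler is the head noun "editor" (via "that"), at word 5.
(The other dependency links word 2 to a gap after word 17.)

5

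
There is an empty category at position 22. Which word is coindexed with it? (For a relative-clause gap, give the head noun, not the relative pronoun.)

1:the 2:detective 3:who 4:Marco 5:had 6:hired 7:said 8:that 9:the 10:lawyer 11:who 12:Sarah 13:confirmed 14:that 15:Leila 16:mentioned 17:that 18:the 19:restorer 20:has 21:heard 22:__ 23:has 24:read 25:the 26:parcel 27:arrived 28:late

10

The gap at 22 is the subject of "read", inside a relative clause.
The relative pronoun is "who" (word 11); it is bound by the head noun immediately before it.
Its filler is the head noun "lawyer", at word 10.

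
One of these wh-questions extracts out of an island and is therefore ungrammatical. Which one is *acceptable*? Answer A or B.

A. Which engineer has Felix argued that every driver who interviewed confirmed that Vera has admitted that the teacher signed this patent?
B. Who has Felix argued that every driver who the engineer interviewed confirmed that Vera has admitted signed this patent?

B

In A, the wh-phrase is extracted from inside a complex-NP island (relative clause) (introduced by "who"), which blocks movement.
In B, the extraction path crosses only that-complement boundaries, which are transparent.
So B is grammatical.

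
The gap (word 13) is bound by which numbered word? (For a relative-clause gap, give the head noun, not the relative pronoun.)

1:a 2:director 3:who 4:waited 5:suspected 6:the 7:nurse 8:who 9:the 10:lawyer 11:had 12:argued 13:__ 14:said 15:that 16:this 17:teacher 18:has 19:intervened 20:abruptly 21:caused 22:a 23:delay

7

The gap at 13 is the subject of "said", inside a relative clause.
The relative pronoun is "who" (word 8); it is bound by the head noun immediately before it.
Its filler is the head noun "nurse", at word 7.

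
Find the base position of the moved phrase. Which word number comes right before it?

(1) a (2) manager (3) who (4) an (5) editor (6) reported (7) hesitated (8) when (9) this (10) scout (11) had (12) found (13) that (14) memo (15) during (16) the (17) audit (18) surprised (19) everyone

The displaced element is "a manager" (word 2).
It is linked across 1 clause boundary (Ø).
It functions as the subject of "hesitated", so the gap sits immediately after word 6 ("reported").
Base order: An editor reported that a manager hesitated when this scout had found that memo during the audit.

6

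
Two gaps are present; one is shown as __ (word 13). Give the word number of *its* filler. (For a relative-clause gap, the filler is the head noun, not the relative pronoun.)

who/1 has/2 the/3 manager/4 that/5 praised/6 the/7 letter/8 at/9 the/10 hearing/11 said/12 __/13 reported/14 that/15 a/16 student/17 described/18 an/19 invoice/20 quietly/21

The marked gap is the subject of "reported".
Its filler is the fronted wh-phrase "who", at word 1.
(The other dependency links word 4 to a gap after word 5.)

1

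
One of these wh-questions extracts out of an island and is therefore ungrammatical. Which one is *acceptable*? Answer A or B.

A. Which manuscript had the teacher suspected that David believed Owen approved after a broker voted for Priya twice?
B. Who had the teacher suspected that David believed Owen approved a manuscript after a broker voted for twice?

A

In B, the wh-phrase is extracted from inside an adjunct island (introduced by "after"), which blocks movement.
In A, the extraction path crosses only that-complement boundaries, which are transparent.
So A is grammatical.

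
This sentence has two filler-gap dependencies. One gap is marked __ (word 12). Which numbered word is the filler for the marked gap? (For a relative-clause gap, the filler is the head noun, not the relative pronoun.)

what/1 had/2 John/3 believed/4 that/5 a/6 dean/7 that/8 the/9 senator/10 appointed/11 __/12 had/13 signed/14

7

The marked gap is inside the relative clause, the direct object of "appointed".
Its filler is the head noun "dean" (via "that"), at word 7.
(The other dependency links word 1 to a gap after word 14.)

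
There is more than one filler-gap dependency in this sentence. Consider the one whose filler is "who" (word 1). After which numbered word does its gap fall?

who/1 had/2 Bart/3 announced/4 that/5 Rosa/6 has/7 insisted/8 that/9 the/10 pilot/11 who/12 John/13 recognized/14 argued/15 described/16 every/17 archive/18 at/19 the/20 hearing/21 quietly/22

The displaced element is "who" (word 1).
It is linked across 3 clause boundaries (that → that → Ø).
It functions as the subject of "described", so the gap sits immediately after word 15 ("argued").
Base order: Bart had announced that Rosa has insisted that the pilot who John recognized argued that who described every archive at the hearing quietly.

15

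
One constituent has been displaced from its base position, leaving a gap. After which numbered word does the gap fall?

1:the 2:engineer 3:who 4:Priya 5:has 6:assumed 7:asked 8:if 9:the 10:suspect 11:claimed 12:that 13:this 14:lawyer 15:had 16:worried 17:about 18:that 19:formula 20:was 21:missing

The displaced element is "the engineer" (word 2).
It is linked across 1 clause boundary (Ø).
It functions as the subject of "asked", so the gap sits immediately after word 6 ("assumed").
Base order: Priya has assumed that the engineer asked if the suspect claimed that this lawyer had worried about that formula.

6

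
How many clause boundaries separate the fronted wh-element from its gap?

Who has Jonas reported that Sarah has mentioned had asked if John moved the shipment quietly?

2

"who" is extracted from the subject of "asked".
Boundaries crossed, outermost first: [that], [Ø] — 2 in total.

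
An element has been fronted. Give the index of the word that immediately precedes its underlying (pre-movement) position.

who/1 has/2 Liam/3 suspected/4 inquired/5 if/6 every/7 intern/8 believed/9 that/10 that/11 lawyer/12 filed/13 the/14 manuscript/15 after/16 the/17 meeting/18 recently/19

4

The displaced element is "who" (word 1).
It is linked across 1 clause boundary (Ø).
It functions as the subject of "inquired", so the gap sits immediately after word 4 ("suspected").
Base order: Liam has suspected that who inquired if every intern believed that that lawyer filed the manuscript after the meeting recently.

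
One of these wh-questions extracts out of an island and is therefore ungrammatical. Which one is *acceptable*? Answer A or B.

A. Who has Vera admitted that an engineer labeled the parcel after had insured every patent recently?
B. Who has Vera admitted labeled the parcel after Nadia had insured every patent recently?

B

In A, the wh-phrase is extracted from inside an adjunct island (introduced by "after"), which blocks movement.
In B, the extraction path crosses only that-complement boundaries, which are transparent.
So B is grammatical.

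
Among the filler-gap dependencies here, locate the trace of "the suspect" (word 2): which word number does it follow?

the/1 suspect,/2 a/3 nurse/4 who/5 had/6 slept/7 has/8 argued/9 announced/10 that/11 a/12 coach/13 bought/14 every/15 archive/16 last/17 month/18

The displaced element is "the suspect" (word 2).
It is linked across 1 clause boundary (Ø).
It functions as the subject of "announced", so the gap sits immediately after word 9 ("argued").
Base order: A nurse who had slept has argued the suspect announced that a coach bought every archive last month.

9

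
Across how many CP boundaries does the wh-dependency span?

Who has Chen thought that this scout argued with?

"who" is extracted from the PP object of "argued".
Boundaries crossed, outermost first: [that] — 1 in total.

1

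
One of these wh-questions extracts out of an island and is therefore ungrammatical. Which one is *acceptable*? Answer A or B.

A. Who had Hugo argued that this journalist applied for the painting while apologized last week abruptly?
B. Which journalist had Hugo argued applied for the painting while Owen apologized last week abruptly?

In A, the wh-phrase is extracted from inside an adjunct island (introduced by "while"), which blocks movement.
In B, the extraction path crosses only that-complement boundaries, which are transparent.
So B is grammatical.

B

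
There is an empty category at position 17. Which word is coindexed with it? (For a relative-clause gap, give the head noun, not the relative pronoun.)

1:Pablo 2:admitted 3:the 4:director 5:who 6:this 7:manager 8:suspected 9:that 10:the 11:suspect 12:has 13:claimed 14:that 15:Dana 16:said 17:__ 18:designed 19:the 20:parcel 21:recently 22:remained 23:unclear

4

The gap at 17 is the subject of "designed", inside a relative clause.
The relative pronoun is "who" (word 5); it is bound by the head noun immediately before it.
Its filler is the head noun "director", at word 4.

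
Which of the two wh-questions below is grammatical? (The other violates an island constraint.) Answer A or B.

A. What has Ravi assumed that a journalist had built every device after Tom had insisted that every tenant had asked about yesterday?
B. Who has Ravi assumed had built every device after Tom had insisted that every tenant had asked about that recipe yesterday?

B

In A, the wh-phrase is extracted from inside an adjunct island (introduced by "after"), which blocks movement.
In B, the extraction path crosses only that-complement boundaries, which are transparent.
So B is grammatical.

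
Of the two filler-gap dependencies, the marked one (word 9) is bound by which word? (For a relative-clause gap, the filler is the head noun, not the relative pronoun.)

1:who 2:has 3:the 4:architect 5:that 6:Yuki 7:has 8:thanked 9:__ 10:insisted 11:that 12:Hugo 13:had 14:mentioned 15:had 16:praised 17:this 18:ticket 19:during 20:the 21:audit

The marked gap is inside the relative clause, the direct object of "thanked".
Its filler is the head noun "architect" (via "that"), at word 4.
(The other dependency links word 1 to a gap after word 14.)

4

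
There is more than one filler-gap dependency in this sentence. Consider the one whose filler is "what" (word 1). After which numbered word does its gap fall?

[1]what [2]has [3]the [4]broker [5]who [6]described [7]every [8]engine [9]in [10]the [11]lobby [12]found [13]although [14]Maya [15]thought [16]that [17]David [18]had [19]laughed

The displaced element is "what" (word 1).
It functions as the direct object of "found", so the gap sits immediately after word 12 ("found").
Base order: The broker who described every engine in the lobby has found what although Maya thought that David had laughed.

12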